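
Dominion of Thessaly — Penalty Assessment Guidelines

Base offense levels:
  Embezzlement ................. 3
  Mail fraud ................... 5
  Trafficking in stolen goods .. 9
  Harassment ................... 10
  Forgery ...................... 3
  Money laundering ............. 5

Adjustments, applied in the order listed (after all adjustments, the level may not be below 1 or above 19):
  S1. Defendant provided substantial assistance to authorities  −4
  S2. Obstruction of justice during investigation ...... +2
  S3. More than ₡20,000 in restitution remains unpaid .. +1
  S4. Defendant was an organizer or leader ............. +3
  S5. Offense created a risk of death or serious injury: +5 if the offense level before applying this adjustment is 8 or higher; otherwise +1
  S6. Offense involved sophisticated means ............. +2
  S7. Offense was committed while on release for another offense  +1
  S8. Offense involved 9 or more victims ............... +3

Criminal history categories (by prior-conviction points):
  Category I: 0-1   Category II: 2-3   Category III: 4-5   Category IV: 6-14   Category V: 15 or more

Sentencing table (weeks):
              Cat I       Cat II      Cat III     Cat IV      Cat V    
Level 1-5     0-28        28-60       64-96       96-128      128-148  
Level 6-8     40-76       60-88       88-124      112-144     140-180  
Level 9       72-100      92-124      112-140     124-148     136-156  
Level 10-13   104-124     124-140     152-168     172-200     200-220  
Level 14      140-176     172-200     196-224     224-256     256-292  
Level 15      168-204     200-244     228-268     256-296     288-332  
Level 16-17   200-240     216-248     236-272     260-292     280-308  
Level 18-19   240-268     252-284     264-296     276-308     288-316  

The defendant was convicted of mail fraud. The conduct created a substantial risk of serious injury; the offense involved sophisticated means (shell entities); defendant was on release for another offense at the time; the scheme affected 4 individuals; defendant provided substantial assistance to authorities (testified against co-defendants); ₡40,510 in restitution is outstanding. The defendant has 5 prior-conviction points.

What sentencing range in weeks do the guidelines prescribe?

Base offense level for mail fraud: 5.
S1 applies: 5 − 4 = 1.
S2 does not apply.
S3 applies: 1 + 1 = 2.
S5 applies (level before this adjustment is 2 < 8, so +1): 2 + 1 = 3.
S6 applies: 3 + 2 = 5.
S7 applies: 5 + 1 = 6.
S8 does not apply.
Final offense level: 6.
Criminal history: 5 prior points → Category III (4-5).
Level 6 falls in the 6-8 band.
Grid: Level 6-8 × Category III = 88-124 weeks.

88-124 weeks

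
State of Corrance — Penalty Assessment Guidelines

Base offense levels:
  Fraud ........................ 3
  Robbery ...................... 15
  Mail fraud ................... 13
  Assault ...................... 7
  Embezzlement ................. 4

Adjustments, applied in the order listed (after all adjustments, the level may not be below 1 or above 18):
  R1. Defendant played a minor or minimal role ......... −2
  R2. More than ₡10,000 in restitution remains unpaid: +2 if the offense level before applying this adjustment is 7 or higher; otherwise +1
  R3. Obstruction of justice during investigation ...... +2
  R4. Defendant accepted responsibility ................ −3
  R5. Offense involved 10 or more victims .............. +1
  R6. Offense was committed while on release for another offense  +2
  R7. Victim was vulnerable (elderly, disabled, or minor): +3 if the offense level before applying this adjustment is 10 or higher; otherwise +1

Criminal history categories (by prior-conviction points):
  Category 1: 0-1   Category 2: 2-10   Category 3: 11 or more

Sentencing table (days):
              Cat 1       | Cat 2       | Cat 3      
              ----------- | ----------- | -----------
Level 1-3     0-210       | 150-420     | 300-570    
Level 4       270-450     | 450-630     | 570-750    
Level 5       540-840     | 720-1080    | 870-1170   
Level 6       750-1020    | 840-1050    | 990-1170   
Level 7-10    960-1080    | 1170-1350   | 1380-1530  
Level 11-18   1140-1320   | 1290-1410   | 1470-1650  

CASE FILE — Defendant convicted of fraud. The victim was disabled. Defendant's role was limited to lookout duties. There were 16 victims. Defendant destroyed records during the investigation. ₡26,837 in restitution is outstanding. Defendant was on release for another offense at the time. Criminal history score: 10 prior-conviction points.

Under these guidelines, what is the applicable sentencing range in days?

Base offense level for fraud: 3.
R1 applies: 3 − 2 = 1.
R2 applies (level before this adjustment is 1 < 7, so +1): 1 + 1 = 2.
R3 applies: 2 + 2 = 4.
R5 applies: 4 + 1 = 5.
R6 applies: 5 + 2 = 7.
R7 applies (level before this adjustment is 7 < 10, so +1): 7 + 1 = 8.
Final offense level: 8.
Criminal history: 10 prior points → Category 2 (2-10).
Level 8 falls in the 7-10 band.
Grid: Level 7-10 × Category 2 = 1170-1350 days.

1170-1350 days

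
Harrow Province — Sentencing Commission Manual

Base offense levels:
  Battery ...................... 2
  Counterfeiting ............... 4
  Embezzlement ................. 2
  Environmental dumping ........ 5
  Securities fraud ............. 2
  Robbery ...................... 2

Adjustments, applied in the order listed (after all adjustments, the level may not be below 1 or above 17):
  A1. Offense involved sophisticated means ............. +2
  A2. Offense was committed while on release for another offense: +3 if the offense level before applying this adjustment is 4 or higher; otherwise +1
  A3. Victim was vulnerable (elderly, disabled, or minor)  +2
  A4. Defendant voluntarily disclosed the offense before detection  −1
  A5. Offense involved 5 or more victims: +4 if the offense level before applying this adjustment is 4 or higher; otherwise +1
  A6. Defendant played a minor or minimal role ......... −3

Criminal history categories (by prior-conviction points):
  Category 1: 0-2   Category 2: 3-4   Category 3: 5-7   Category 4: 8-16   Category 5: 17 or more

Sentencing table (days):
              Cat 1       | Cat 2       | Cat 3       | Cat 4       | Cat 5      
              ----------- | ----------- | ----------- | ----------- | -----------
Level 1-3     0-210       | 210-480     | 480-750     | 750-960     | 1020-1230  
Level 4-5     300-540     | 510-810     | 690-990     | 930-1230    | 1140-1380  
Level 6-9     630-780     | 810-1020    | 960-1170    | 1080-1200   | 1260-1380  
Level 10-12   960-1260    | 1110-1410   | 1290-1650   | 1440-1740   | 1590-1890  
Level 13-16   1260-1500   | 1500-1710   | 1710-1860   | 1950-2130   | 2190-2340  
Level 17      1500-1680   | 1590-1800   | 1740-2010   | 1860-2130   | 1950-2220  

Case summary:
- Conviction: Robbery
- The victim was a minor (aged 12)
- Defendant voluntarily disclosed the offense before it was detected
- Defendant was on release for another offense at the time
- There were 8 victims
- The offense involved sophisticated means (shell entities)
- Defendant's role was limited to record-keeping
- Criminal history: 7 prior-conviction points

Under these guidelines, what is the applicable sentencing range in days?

960-1170 days

Base offense level for robbery: 2.
A1 applies: 2 + 2 = 4.
A2 applies (level before this adjustment is 4 ≥ 4, so +3): 4 + 3 = 7.
A3 applies: 7 + 2 = 9.
A4 applies: 9 − 1 = 8.
A5 applies (level before this adjustment is 8 ≥ 4, so +4): 8 + 4 = 12.
A6 applies: 12 − 3 = 9.
Final offense level: 9.
Criminal history: 7 prior points → Category 3 (5-7).
Level 9 falls in the 6-9 band.
Grid: Level 6-9 × Category 3 = 960-1170 days.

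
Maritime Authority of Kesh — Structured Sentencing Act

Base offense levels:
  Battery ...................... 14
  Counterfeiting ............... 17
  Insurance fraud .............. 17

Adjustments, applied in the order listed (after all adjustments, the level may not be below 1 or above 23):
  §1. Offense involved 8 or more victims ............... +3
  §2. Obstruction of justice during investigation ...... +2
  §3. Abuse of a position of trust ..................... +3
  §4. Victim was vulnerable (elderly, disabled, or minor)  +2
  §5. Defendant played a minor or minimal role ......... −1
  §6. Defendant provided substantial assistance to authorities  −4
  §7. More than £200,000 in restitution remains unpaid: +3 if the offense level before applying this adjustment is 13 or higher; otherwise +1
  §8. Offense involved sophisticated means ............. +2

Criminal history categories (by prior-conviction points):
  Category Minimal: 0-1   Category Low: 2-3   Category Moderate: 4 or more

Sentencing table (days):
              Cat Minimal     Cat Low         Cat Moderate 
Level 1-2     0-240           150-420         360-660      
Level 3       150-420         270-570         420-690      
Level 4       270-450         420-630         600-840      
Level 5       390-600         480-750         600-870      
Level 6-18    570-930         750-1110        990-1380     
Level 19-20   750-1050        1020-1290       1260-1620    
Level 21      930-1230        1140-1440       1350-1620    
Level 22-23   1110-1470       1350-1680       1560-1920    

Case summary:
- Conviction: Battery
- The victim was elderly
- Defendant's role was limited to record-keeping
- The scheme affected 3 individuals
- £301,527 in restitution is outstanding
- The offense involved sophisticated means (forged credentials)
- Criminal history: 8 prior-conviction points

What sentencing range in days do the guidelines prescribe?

1260-1620 days

Base offense level for battery: 14.
§2 does not apply.
§3 does not apply.
§4 applies: 14 + 2 = 16.
§5 applies: 16 − 1 = 15.
§7 applies (level before this adjustment is 15 ≥ 13, so +3): 15 + 3 = 18.
§8 applies: 18 + 2 = 20.
Final offense level: 20.
Criminal history: 8 prior points → Category Moderate (4+).
Level 20 falls in the 19-20 band.
Grid: Level 19-20 × Category Moderate = 1260-1620 days.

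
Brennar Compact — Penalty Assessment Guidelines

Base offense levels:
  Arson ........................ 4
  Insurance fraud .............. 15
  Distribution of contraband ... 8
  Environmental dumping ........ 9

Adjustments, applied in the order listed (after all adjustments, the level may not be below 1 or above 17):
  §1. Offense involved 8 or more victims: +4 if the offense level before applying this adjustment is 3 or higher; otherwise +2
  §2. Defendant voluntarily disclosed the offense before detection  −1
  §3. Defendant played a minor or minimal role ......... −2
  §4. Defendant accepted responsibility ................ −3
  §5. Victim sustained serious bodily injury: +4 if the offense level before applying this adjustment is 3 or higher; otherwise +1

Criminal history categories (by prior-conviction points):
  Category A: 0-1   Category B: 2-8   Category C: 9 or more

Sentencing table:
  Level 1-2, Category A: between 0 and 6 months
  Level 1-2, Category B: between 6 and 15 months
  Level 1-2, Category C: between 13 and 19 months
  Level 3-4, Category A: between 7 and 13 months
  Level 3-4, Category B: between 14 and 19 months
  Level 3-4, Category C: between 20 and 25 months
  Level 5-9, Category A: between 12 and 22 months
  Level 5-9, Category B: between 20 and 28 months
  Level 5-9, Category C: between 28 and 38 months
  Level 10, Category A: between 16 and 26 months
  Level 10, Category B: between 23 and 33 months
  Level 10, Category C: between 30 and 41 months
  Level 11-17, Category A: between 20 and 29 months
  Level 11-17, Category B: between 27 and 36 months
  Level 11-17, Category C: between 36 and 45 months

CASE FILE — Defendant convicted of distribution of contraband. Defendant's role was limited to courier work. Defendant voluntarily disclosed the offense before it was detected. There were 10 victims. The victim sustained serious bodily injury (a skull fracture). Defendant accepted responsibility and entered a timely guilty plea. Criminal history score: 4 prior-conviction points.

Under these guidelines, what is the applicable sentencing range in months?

Base offense level for distribution of contraband: 8.
§1 applies (level before this adjustment is 8 ≥ 3, so +4): 8 + 4 = 12.
§2 applies: 12 − 1 = 11.
§3 applies: 11 − 2 = 9.
§4 applies: 9 − 3 = 6.
§5 applies (level before this adjustment is 6 ≥ 3, so +4): 6 + 4 = 10.
Final offense level: 10.
Criminal history: 4 prior points → Category B (2-8).
Level 10 falls in the 10 band.
Grid: Level 10 × Category B = 23-33 months.

23-33 months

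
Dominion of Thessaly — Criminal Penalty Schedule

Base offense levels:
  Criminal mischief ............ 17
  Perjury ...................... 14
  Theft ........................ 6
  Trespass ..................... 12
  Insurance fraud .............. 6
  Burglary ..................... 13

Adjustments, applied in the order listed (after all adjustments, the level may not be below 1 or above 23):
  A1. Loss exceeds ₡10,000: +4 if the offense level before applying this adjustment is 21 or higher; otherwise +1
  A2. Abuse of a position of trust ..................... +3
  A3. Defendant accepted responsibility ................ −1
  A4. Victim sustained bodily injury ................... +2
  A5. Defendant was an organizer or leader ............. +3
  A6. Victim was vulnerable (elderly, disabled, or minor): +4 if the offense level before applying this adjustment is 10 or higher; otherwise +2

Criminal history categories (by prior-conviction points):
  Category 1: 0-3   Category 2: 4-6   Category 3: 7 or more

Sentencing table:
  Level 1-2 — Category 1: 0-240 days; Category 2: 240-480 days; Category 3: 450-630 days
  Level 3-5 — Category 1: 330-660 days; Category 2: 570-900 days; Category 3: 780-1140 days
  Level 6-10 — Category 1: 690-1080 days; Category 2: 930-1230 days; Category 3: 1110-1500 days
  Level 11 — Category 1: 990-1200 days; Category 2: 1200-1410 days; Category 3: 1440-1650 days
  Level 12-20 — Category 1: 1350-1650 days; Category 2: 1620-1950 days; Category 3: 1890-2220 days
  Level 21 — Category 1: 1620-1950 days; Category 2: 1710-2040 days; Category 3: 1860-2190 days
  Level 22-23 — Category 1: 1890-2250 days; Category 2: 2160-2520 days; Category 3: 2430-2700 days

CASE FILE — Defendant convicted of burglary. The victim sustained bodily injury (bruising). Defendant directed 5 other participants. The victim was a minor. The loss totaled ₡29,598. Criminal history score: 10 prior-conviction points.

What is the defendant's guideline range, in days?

2430-2700 days

Base offense level for burglary: 13.
A1 applies (level before this adjustment is 13 < 21, so +1): 13 + 1 = 14.
A2 does not apply.
A3 does not apply.
A4 applies: 14 + 2 = 16.
A5 applies: 16 + 3 = 19.
A6 applies (level before this adjustment is 19 ≥ 10, so +4): 19 + 4 = 23.
Final offense level: 23.
Criminal history: 10 prior points → Category 3 (7+).
Level 23 falls in the 22-23 band.
Grid: Level 22-23 × Category 3 = 2430-2700 days.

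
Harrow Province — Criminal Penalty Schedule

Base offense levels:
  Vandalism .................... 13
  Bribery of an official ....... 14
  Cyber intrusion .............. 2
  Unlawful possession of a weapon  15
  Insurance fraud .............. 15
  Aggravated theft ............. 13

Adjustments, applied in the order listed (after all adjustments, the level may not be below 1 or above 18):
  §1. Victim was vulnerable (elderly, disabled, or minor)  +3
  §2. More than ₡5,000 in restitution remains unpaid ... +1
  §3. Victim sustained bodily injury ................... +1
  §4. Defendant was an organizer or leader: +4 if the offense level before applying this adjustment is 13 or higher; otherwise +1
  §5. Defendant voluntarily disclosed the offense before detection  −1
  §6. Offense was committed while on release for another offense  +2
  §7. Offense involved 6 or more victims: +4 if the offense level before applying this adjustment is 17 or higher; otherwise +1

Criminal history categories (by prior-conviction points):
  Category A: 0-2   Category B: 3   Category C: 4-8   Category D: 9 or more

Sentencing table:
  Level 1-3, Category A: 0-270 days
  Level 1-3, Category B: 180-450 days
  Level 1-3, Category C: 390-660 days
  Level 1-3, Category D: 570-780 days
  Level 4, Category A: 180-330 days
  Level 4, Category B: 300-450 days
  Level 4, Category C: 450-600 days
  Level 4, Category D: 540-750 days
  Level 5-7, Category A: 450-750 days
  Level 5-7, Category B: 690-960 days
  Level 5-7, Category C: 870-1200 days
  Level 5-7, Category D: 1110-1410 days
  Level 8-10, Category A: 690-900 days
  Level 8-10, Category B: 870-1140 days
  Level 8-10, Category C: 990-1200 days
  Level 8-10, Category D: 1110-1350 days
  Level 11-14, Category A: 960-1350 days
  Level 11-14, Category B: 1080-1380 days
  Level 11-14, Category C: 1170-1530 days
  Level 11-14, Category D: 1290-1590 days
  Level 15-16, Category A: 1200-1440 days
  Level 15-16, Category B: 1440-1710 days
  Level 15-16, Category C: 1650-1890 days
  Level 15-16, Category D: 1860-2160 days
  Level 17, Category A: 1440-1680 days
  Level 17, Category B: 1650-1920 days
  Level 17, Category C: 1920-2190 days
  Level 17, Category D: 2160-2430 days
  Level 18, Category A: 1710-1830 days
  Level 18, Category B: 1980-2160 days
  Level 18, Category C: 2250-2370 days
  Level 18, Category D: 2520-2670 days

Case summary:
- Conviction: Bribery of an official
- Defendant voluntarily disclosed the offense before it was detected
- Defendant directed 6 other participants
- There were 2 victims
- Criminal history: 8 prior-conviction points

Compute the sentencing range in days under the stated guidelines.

Base offense level for bribery of an official: 14.
§4 applies (level before this adjustment is 14 ≥ 13, so +4): 14 + 4 = 18.
§5 applies: 18 − 1 = 17.
Final offense level: 17.
Criminal history: 8 prior points → Category C (4-8).
Level 17 falls in the 17 band.
Grid: Level 17 × Category C = 1920-2190 days.

1920-2190 days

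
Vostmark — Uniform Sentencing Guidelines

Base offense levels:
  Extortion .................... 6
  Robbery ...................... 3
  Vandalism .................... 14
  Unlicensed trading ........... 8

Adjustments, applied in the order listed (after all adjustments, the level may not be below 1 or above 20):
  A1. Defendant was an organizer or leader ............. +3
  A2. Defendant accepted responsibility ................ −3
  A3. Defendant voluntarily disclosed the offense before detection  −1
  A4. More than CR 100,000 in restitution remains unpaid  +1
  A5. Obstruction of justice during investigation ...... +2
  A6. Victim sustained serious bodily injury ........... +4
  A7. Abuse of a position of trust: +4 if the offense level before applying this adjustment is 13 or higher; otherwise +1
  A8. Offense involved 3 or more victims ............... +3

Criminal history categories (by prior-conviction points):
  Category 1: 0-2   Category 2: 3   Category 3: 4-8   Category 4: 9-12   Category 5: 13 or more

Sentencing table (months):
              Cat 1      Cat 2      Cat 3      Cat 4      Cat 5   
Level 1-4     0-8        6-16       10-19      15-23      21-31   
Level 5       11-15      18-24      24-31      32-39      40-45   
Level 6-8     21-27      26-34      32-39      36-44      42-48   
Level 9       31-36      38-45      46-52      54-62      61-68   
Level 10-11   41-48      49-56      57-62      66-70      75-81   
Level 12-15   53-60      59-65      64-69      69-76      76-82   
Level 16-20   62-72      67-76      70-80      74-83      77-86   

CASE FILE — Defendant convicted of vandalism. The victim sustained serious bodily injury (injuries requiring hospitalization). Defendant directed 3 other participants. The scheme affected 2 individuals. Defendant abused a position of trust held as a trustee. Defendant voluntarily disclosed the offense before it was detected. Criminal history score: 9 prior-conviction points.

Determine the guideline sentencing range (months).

Base offense level for vandalism: 14.
A1 applies: 14 + 3 = 17.
A2 does not apply.
A3 applies: 17 − 1 = 16.
A5 does not apply.
A6 applies: 16 + 4 = 20.
A7 applies (level before this adjustment is 20 ≥ 13, so +4): 20 + 4 = 24.
A8 does not apply.
Level 24 exceeds the maximum of 20; capped at 20.
Final offense level: 20.
Criminal history: 9 prior points → Category 4 (9-12).
Level 20 falls in the 16-20 band.
Grid: Level 16-20 × Category 4 = 74-83 months.

74-83 months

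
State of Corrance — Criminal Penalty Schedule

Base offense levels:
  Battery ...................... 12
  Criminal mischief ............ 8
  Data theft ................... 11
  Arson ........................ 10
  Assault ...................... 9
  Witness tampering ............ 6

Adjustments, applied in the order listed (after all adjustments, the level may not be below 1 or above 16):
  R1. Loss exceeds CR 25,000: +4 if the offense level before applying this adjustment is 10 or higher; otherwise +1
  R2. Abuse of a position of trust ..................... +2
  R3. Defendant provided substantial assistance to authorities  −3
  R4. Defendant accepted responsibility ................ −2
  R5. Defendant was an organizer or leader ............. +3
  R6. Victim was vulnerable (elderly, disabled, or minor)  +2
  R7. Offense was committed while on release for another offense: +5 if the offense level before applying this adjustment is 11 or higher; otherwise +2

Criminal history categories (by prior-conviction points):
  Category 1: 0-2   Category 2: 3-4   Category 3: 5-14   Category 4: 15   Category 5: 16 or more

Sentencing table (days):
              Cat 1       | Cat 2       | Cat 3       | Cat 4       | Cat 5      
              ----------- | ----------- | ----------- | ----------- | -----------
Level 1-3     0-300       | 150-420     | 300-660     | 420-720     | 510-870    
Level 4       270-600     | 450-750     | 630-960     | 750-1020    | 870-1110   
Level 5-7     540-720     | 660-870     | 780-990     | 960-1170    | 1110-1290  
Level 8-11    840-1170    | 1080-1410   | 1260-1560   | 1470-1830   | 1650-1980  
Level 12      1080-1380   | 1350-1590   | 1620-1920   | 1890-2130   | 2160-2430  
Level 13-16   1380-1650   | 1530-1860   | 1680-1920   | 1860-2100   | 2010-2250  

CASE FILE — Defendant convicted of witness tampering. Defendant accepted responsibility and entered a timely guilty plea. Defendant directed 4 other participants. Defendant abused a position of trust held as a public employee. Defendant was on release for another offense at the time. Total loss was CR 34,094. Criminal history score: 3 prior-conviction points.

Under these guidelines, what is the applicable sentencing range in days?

Base offense level for witness tampering: 6.
R1 applies (level before this adjustment is 6 < 10, so +1): 6 + 1 = 7.
R2 applies: 7 + 2 = 9.
R4 applies: 9 − 2 = 7.
R5 applies: 7 + 3 = 10.
R6 does not apply.
R7 applies (level before this adjustment is 10 < 11, so +2): 10 + 2 = 12.
Final offense level: 12.
Criminal history: 3 prior points → Category 2 (3-4).
Level 12 falls in the 12 band.
Grid: Level 12 × Category 2 = 1350-1590 days.

1350-1590 days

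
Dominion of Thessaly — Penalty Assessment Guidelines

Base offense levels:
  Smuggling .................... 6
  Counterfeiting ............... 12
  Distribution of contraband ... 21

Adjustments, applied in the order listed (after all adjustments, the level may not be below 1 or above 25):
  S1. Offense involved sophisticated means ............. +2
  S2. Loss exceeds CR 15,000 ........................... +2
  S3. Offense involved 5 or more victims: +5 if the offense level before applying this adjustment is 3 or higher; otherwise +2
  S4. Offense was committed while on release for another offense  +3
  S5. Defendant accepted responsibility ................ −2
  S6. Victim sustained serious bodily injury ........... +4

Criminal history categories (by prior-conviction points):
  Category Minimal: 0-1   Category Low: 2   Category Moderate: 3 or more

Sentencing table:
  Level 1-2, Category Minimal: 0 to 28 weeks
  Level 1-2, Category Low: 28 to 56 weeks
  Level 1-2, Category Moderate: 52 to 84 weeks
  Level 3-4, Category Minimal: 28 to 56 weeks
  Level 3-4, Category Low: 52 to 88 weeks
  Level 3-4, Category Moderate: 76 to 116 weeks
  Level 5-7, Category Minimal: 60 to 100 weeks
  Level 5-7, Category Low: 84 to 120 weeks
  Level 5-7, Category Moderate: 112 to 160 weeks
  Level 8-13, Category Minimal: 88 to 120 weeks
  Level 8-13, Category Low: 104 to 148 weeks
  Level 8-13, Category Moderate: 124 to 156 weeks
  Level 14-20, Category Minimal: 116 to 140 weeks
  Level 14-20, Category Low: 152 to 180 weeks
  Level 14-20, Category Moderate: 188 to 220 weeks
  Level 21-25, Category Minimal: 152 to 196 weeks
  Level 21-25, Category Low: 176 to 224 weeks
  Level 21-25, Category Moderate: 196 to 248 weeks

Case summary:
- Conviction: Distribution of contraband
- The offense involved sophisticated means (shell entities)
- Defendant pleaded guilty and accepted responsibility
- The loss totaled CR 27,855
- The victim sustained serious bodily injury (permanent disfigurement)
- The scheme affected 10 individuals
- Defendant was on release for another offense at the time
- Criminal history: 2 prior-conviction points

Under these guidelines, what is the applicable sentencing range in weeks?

176-224 weeks

Base offense level for distribution of contraband: 21.
S1 applies: 21 + 2 = 23.
S2 applies: 23 + 2 = 25.
S3 applies (level before this adjustment is 25 ≥ 3, so +5): 25 + 5 = 30.
S4 applies: 30 + 3 = 33.
S5 applies: 33 − 2 = 31.
S6 applies: 31 + 4 = 35.
Level 35 exceeds the maximum of 25; capped at 25.
Final offense level: 25.
Criminal history: 2 prior points → Category Low (2).
Level 25 falls in the 21-25 band.
Grid: Level 21-25 × Category Low = 176-224 weeks.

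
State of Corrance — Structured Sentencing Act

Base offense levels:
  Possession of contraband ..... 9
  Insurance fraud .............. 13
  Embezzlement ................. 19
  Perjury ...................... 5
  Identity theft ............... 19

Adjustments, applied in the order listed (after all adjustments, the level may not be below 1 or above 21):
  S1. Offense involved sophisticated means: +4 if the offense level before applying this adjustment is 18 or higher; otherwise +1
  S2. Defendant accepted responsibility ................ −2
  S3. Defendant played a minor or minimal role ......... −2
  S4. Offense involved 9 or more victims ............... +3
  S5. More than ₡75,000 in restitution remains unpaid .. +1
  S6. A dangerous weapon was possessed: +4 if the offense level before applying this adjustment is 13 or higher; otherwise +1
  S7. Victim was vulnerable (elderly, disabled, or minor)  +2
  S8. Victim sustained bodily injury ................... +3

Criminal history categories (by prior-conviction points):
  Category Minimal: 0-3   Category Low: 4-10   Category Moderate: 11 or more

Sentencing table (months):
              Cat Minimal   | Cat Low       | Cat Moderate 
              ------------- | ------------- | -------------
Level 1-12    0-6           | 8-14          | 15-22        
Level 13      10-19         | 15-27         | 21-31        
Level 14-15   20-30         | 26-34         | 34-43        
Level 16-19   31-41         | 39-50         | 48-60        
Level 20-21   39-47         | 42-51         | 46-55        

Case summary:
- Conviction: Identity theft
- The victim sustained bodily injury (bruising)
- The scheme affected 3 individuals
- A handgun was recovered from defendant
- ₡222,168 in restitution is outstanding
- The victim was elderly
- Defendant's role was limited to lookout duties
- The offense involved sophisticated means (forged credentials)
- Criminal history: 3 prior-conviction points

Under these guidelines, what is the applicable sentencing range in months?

Base offense level for identity theft: 19.
S1 applies (level before this adjustment is 19 ≥ 18, so +4): 19 + 4 = 23.
S3 applies: 23 − 2 = 21.
S5 applies: 21 + 1 = 22.
S6 applies (level before this adjustment is 22 ≥ 13, so +4): 22 + 4 = 26.
S7 applies: 26 + 2 = 28.
S8 applies: 28 + 3 = 31.
Level 31 exceeds the maximum of 21; capped at 21.
Final offense level: 21.
Criminal history: 3 prior points → Category Minimal (0-3).
Level 21 falls in the 20-21 band.
Grid: Level 20-21 × Category Minimal = 39-47 months.

39-47 months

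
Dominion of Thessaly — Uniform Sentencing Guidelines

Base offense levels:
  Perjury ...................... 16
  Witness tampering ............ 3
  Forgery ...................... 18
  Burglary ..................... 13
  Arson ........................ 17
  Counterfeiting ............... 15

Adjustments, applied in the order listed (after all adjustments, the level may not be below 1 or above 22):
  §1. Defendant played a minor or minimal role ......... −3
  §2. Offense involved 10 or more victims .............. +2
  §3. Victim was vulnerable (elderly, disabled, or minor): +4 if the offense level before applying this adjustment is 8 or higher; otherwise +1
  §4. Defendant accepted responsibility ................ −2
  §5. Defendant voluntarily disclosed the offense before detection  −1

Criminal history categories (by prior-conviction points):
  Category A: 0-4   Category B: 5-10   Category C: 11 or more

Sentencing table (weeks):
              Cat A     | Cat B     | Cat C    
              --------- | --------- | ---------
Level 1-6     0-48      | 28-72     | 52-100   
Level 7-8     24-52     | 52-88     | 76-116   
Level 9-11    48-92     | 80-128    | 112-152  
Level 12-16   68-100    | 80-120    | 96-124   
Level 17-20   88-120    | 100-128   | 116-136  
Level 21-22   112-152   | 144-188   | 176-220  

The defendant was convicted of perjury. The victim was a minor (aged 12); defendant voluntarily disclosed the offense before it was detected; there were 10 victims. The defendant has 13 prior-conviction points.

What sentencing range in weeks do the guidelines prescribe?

Base offense level for perjury: 16.
§1 does not apply.
§2 applies: 16 + 2 = 18.
§3 applies (level before this adjustment is 18 ≥ 8, so +4): 18 + 4 = 22.
§4 does not apply.
§5 applies: 22 − 1 = 21.
Final offense level: 21.
Criminal history: 13 prior points → Category C (11+).
Level 21 falls in the 21-22 band.
Grid: Level 21-22 × Category C = 176-220 weeks.

176-220 weeks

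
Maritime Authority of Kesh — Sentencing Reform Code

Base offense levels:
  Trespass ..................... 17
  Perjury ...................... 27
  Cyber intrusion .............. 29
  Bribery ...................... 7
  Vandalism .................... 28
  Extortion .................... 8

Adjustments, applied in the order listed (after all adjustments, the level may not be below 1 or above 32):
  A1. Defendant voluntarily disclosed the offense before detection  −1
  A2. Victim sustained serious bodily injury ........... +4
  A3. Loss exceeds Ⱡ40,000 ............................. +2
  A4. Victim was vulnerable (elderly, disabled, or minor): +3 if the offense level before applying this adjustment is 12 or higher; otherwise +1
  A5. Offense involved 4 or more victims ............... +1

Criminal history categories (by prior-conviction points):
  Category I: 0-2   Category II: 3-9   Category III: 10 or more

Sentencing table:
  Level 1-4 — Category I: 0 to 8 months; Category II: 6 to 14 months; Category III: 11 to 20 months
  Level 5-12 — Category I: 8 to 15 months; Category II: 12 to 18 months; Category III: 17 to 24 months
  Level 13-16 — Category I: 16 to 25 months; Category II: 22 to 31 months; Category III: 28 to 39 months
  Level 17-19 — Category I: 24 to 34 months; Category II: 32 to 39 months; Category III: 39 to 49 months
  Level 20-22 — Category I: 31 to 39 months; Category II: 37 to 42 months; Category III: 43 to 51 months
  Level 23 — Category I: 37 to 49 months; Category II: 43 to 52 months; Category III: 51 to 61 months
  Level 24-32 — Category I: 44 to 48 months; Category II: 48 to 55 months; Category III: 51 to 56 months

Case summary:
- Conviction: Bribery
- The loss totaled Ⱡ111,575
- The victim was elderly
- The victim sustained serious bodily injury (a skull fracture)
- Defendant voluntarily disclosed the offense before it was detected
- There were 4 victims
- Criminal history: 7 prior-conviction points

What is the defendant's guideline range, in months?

Base offense level for bribery: 7.
A1 applies: 7 − 1 = 6.
A2 applies: 6 + 4 = 10.
A3 applies: 10 + 2 = 12.
A4 applies (level before this adjustment is 12 ≥ 12, so +3): 12 + 3 = 15.
A5 applies: 15 + 1 = 16.
Final offense level: 16.
Criminal history: 7 prior points → Category II (3-9).
Level 16 falls in the 13-16 band.
Grid: Level 13-16 × Category II = 22-31 months.

22-31 months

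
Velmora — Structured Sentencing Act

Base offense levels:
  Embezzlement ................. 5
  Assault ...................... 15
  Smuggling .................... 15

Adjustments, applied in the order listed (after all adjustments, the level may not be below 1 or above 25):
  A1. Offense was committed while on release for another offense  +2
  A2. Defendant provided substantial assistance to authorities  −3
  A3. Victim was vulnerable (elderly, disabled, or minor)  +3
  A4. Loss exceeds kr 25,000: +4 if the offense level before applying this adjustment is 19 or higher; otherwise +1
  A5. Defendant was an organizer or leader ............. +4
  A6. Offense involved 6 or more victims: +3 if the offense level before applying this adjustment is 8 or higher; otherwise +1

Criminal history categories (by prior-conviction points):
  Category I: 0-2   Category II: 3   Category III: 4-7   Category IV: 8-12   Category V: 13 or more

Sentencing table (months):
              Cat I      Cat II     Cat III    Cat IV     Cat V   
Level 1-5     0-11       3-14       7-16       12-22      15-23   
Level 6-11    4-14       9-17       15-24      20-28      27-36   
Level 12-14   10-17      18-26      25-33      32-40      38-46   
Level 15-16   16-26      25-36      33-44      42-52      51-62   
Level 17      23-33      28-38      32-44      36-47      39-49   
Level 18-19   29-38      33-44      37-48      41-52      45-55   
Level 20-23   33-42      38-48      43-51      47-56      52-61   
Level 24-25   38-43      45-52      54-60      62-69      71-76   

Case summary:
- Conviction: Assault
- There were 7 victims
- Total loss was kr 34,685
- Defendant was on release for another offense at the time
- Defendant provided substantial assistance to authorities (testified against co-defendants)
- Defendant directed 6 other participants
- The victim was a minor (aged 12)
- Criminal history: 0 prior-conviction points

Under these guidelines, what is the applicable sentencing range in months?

Base offense level for assault: 15.
A1 applies: 15 + 2 = 17.
A2 applies: 17 − 3 = 14.
A3 applies: 14 + 3 = 17.
A4 applies (level before this adjustment is 17 < 19, so +1): 17 + 1 = 18.
A5 applies: 18 + 4 = 22.
A6 applies (level before this adjustment is 22 ≥ 8, so +3): 22 + 3 = 25.
Final offense level: 25.
Criminal history: 0 prior points → Category I (0-2).
Level 25 falls in the 24-25 band.
Grid: Level 24-25 × Category I = 38-43 months.

38-43 months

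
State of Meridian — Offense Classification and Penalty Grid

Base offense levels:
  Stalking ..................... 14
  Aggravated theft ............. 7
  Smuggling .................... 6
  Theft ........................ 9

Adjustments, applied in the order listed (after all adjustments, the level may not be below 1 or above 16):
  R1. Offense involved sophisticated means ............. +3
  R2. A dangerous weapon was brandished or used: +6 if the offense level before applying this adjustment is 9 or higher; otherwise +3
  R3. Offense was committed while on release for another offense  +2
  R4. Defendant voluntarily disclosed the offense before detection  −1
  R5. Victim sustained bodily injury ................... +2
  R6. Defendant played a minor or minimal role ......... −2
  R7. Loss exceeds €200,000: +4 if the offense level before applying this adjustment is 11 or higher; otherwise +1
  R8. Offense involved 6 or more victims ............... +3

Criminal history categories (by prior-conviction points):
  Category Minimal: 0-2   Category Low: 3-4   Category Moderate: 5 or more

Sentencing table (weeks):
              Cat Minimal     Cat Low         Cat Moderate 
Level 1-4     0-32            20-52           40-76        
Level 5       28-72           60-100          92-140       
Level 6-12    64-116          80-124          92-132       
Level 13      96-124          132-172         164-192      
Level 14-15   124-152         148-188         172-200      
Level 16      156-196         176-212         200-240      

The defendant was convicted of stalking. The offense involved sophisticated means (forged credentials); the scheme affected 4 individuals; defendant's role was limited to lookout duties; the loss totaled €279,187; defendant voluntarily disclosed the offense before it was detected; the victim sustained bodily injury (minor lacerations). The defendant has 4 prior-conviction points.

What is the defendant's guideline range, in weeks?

176-212 weeks

Base offense level for stalking: 14.
R1 applies: 14 + 3 = 17.
R4 applies: 17 − 1 = 16.
R5 applies: 16 + 2 = 18.
R6 applies: 18 − 2 = 16.
R7 applies (level before this adjustment is 16 ≥ 11, so +4): 16 + 4 = 20.
R8 does not apply.
Level 20 exceeds the maximum of 16; capped at 16.
Final offense level: 16.
Criminal history: 4 prior points → Category Low (3-4).
Level 16 falls in the 16 band.
Grid: Level 16 × Category Low = 176-212 weeks.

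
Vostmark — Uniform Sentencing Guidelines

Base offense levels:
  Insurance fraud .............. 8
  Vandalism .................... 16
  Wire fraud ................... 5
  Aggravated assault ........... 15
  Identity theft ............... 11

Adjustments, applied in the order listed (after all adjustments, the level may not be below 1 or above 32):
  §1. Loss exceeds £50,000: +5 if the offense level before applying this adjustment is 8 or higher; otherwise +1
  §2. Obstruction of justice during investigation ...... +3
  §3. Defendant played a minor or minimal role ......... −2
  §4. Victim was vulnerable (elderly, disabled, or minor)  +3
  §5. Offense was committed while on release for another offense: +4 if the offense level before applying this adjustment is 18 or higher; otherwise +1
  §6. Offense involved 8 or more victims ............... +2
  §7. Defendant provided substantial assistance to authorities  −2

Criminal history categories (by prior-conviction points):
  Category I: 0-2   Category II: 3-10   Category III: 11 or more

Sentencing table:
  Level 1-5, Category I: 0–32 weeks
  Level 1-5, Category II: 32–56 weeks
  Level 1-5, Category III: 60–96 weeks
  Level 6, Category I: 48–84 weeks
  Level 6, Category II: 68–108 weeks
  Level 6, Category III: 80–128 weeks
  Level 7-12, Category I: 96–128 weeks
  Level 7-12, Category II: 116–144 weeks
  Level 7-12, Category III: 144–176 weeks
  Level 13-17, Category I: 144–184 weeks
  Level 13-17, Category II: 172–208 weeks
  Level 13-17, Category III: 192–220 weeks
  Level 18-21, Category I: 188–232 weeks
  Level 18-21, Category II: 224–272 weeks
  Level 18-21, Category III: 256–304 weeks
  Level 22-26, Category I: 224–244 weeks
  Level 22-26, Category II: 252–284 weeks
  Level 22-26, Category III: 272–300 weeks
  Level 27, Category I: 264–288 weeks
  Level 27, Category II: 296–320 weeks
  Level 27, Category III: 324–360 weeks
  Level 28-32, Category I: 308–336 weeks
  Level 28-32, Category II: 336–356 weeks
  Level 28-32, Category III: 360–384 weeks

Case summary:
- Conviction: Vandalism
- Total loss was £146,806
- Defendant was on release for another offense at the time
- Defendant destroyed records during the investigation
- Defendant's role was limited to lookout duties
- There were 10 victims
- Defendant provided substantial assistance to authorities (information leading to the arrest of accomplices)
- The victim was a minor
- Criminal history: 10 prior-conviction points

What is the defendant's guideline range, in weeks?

Base offense level for vandalism: 16.
§1 applies (level before this adjustment is 16 ≥ 8, so +5): 16 + 5 = 21.
§2 applies: 21 + 3 = 24.
§3 applies: 24 − 2 = 22.
§4 applies: 22 + 3 = 25.
§5 applies (level before this adjustment is 25 ≥ 18, so +4): 25 + 4 = 29.
§6 applies: 29 + 2 = 31.
§7 applies: 31 − 2 = 29.
Final offense level: 29.
Criminal history: 10 prior points → Category II (3-10).
Level 29 falls in the 28-32 band.
Grid: Level 28-32 × Category II = 336-356 weeks.

336-356 weeks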